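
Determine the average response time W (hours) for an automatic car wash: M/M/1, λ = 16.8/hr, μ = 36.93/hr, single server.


W = 1/(μ−λ) = 1/(36.93 − 16.8) = 1/20.13 = 0.04968 hr

Final: 0.04968 hr


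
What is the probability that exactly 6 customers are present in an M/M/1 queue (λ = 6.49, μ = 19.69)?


ρ = 6.49/19.69 = 0.3296
P_n = (1−ρ)·ρ^n = (1 − 0.3296)·0.3296^6 = 0.6704·0.001282 = 0.0008597

Final: 0.0008597


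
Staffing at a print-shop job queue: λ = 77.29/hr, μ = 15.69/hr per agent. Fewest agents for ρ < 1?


Stability requires cμ > λ ⇔ c > λ/μ.
λ/μ = 77.29/15.69 = 4.9261
Minimum integer c = ⌊4.9261⌋ + 1 = 5
Check: 5·15.69 = 78.45 > 77.29, while 4·15.69 = 62.76 ≤ 77.29

Final: 5 servers


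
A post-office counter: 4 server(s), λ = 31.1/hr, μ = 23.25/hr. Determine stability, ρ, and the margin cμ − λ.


Total capacity cμ = 4·23.25 = 93.00/hr
ρ = λ/(cμ) = 31.1/93.00 = 0.3344
Stable ⇔ ρ < 1: YES
Spare capacity = cμ − λ = 93.00 − 31.1 = 61.90/hr

Final: ρ = 0.3344; stable; margin = 61.90/hr


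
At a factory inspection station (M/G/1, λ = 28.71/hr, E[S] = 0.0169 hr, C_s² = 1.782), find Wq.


ρ = λ·E[S] = 28.71·0.0169 = 0.4852
E[S²] = E[S]²(1+C_s²) = 0.0169²·(1+1.782) = 0.0007946
Wq = λ·E[S²]/(2(1−ρ)) = 28.71·0.0007946/(2·0.5148) = 0.02216 hr

Final: 0.02216 hr


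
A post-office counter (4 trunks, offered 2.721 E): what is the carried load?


B(4,2.721) = 0.174826 (Erlang-B)
Carried load = a(1 − B) = 2.721·(1 − 0.174826) = 2.721·0.825174 = 2.2453 E

Final: 2.2453 Erlangs


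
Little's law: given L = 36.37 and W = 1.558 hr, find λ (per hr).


λ = L/W = 36.37/1.558 = 23.3440 /hr

Final: 23.3440 /hr


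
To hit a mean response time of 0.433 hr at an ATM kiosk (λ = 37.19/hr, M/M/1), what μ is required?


W = 1/(μ−λ) ⇒ μ − λ = 1/W = 1/0.433 = 2.3095
μ = λ + 1/W = 37.19 + 2.3095 = 39.4995 per hr

Final: 39.4995 /hr


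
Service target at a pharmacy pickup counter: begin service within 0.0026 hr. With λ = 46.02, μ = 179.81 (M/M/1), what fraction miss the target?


ρ = 46.02/179.81 = 0.2559
P(Wq > t) = ρ·e^{−(μ−λ)t} = 0.2559·e^{−0.3479}
= 0.2559·0.706202 = 0.180743

Final: 0.180743


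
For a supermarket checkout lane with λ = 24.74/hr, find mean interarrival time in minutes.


Mean interarrival time = 1/λ = 1/24.74 hour = 0.04042 hour
In minutes: 0.04042 × 60 = 2.4252 min

Final: 2.4252 min


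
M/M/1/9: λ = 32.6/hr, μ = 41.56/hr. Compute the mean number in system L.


ρ = 32.6/41.56 = 0.7844
L = ρ[1 − (K+1)ρ^K + Kρ^(K+1)] / [(1−ρ)(1−ρ^(K+1))]
Numerator: 0.7844·(1 − 10·0.112429 + 9·0.088190) = 0.525100
Denominator: (0.2156)·(0.911810) = 0.196579
L = 0.525100/0.196579 = 2.6712

Final: 2.6712


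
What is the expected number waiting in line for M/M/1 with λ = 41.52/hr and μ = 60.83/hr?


ρ = 41.52/60.83 = 0.6826
Lq = ρ²/(1−ρ) = 0.4659/0.3174 = 1.4676

Final: 1.4676


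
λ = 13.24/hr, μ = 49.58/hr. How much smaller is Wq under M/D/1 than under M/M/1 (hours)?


ρ = 13.24/49.58 = 0.2670
Wq(M/M/1) = ρ/(μ−λ) = 0.2670/36.34 = 0.007348 hr
Wq(M/D/1) = ρ/(2(μ−λ)) = 0.003674 hr
Savings = 0.007348 − 0.003674 = 0.003674 hr

Final: 0.003674 hr


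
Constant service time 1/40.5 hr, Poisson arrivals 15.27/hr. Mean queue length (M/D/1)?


ρ = 15.27/40.5 = 0.3770
M/D/1: Lq = ρ²/(2(1−ρ)) = 0.1422/(2·0.6230) = 0.11410

Final: 0.11410


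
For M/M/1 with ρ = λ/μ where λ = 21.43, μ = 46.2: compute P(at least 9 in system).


ρ = 21.43/46.2 = 0.4639
P(N ≥ n) = ρ^n = 0.4639^9 = 0.0009941

Final: 0.0009941


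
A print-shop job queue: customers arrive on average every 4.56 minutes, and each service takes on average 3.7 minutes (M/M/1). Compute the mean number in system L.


λ = 60/4.56 = 13.1579 /hr
μ = 60/3.7 = 16.2162 /hr
ρ = λ/μ = 13.1579/16.2162 = 0.8114
L = ρ/(1−ρ) = 0.8114/0.1886 = 4.3023

Final: 4.3023


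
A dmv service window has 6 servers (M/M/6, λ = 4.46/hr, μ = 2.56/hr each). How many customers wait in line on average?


a = λ/μ = 1.7422; ρ = a/6 = 0.2904
P₀ = 0.175026
Lq = P₀·a^c·ρ / (c!·(1−ρ)²) = 0.175026·27.96207·0.2904/(720·0.50358)
= 0.003919

Final: 0.003919


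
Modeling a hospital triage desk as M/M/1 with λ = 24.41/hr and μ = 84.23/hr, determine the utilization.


ρ = λ/μ = 24.41/84.23 = 0.2898

Final: 0.2898


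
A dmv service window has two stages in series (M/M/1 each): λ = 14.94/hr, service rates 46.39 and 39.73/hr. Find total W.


Each node sees arrival rate λ = 14.94/hr (tandem ⇒ throughput preserved).
W₁ = 1/(μ₁−λ) = 1/(46.39−14.94) = 0.03180 hr
W₂ = 1/(μ₂−λ) = 1/(39.73−14.94) = 0.04034 hr
W_total = W₁ + W₂ = 0.03180 + 0.04034 = 0.07214 hr

Final: 0.07214 hr


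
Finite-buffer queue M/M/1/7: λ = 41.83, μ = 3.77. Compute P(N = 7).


ρ = λ/μ = 41.83/3.77 = 11.0955
P_K = (1−ρ)ρ^K/(1−ρ^(K+1)) = (-10.0955·20702633.822828)/(1 − 229705881.381666)
= -209003247.558838/-229705880.381666 = 0.909873

Final: 0.909873


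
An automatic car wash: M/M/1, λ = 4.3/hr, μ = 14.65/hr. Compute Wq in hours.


ρ = 4.3/14.65 = 0.2935
Wq = ρ/(μ−λ) = 0.2935/(14.65 − 4.3) = 0.2935/10.35 = 0.02836 hr

Final: 0.02836 hr


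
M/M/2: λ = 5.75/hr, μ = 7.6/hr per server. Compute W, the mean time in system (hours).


a = 0.7566; ρ = 0.3783; P₀ = 0.451074
Lq = P₀·a^c·ρ/(c!(1−ρ)²) = 0.12635
Wq = Lq/λ = 0.12635/5.75 = 0.02197 hr
W = Wq + 1/μ = 0.02197 + 0.13158 = 0.15355 hr

Final: 0.15355 hr


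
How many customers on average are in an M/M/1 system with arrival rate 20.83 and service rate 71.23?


ρ = λ/μ = 20.83/71.23 = 0.2924
L = ρ/(1−ρ) = 0.2924/(1 − 0.2924) = 0.2924/0.7076 = 0.4133

Final: 0.4133


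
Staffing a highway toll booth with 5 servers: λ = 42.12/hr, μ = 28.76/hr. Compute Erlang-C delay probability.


a = λ/μ = 1.4645; ρ = a/5 = 0.2929
P₀ = 0.230862 (from M/M/c formula)
C(c,a) = [a^c/(c!(1−ρ))]·P₀ = [6.73748/(120·0.7071)]·0.230862
= 0.07940·0.230862 = 0.018331

Final: 0.018331


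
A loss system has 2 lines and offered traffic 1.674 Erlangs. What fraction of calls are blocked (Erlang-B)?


B(c,a) = (a^c/c!) / Σ_{k=0}^{c} a^k/k!
a^2/2! = 1.401138
Σ terms (k=0..2): 1.00000 + 1.67400 + 1.40114 = 4.075138
B = 1.401138/4.075138 = 0.343826

Final: 0.343826


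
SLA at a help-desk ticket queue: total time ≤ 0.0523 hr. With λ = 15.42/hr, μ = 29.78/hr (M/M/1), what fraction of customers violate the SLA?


W ~ Exponential(μ−λ) for M/M/1.
μ − λ = 29.78 − 15.42 = 14.3600
P(W > t) = e^{−(μ−λ)t} = e^{−0.7510} = 0.471881

Final: 0.471881


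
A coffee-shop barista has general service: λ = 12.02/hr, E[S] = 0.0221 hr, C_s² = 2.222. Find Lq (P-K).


ρ = λ·E[S] = 12.02·0.0221 = 0.2656
Lq = ρ²(1+C_s²)/(2(1−ρ)) = 0.07057·(1+2.222)/(2·0.7344)
= 0.07057·3.2220/1.4687 = 0.15480

Final: 0.15480


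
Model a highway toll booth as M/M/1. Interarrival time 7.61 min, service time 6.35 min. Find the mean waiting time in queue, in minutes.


λ = 60/7.61 = 7.8844 /hr
μ = 60/6.35 = 9.4488 /hr
ρ = λ/μ = 7.8844/9.4488 = 0.8344
Wq = ρ/(μ−λ) = 0.8344/(9.4488−7.8844) = 0.53337 hr
In minutes: 0.53337·60 = 32.002 min

Final: 32.002 min


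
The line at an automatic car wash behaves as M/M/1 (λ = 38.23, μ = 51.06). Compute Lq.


ρ = 38.23/51.06 = 0.7487
Lq = ρ²/(1−ρ) = 0.5606/0.2513 = 2.2310

Final: 2.2310


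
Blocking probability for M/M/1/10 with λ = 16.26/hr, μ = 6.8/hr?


ρ = λ/μ = 16.26/6.8 = 2.3912
P_K = (1−ρ)ρ^K/(1−ρ^(K+1)) = (-1.3912·6111.056310)/(1 − 14612.614059)
= -8501.557749/-14611.614059 = 0.581836

Final: 0.581836


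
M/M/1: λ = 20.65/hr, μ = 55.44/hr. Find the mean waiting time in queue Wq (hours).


ρ = 20.65/55.44 = 0.3725
Wq = ρ/(μ−λ) = 0.3725/(55.44 − 20.65) = 0.3725/34.79 = 0.01071 hr

Final: 0.01071 hr


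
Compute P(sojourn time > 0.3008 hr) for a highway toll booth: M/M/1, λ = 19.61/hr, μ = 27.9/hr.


W ~ Exponential(μ−λ) for M/M/1.
μ − λ = 27.9 − 19.61 = 8.2900
P(W > t) = e^{−(μ−λ)t} = e^{−2.4936} = 0.082609

Final: 0.082609


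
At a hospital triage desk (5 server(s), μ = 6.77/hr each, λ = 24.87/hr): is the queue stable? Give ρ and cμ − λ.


Total capacity cμ = 5·6.77 = 33.85/hr
ρ = λ/(cμ) = 24.87/33.85 = 0.7347
Stable ⇔ ρ < 1: YES
Spare capacity = cμ − λ = 33.85 − 24.87 = 8.98/hr

Final: ρ = 0.7347; stable; margin = 8.98/hr


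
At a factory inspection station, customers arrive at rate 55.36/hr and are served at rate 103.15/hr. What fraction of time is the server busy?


ρ = λ/μ = 55.36/103.15 = 0.5367

Final: 0.5367


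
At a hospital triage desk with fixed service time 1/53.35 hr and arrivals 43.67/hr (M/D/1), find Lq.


ρ = 43.67/53.35 = 0.8186
M/D/1: Lq = ρ²/(2(1−ρ)) = 0.6700/(2·0.1814) = 1.84640

Final: 1.84640


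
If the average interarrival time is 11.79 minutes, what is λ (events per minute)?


λ = 1/(interarrival time) in consistent units.
1 minute = 1 min, so λ = 1/11.79 = 0.08482 per minute

Final: 0.08482 /min


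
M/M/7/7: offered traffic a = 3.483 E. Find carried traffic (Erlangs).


B(7,3.483) = 0.038911 (Erlang-B)
Carried load = a(1 − B) = 3.483·(1 − 0.038911) = 3.483·0.961089 = 3.3475 E

Final: 3.3475 Erlangs


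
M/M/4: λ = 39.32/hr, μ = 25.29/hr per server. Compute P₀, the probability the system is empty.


a = λ/μ = 39.32/25.29 = 1.5548; ρ = a/c = 0.3887
Σ_{k=0}^{3} a^k/k! (terms k=0..3) = 1.00000 + 1.55476 + 1.20865 + 0.62639 = 4.38980
Tail: a^4/(4!(1−ρ)) = 5.84331/(24·0.6113) = 0.39828
P₀ = 1/(4.38980 + 0.39828) = 1/4.78808 = 0.208852

Final: 0.208852


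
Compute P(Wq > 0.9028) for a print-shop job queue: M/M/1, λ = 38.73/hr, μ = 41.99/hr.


ρ = 38.73/41.99 = 0.9224
P(Wq > t) = ρ·e^{−(μ−λ)t} = 0.9224·e^{−2.9431}
= 0.9224·0.052701 = 0.048609

Final: 0.048609


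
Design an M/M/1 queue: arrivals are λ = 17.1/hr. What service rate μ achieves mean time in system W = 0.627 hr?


W = 1/(μ−λ) ⇒ μ − λ = 1/W = 1/0.627 = 1.5949
μ = λ + 1/W = 17.1 + 1.5949 = 18.6949 per hr

Final: 18.6949 /hr


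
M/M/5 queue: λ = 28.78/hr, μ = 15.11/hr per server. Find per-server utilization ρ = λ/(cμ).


ρ = λ/(cμ) = 28.78/(5·15.11) = 28.78/75.55 = 0.3809

Final: 0.3809


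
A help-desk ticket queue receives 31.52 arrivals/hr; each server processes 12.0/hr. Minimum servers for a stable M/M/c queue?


Stability requires cμ > λ ⇔ c > λ/μ.
λ/μ = 31.52/12.0 = 2.6267
Minimum integer c = ⌊2.6267⌋ + 1 = 3
Check: 3·12.0 = 36.00 > 31.52, while 2·12.0 = 24.00 ≤ 31.52

Final: 3 servers


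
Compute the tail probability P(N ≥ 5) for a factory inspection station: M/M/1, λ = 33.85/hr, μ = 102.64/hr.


ρ = 33.85/102.64 = 0.3298
P(N ≥ n) = ρ^n = 0.3298^5 = 0.003901

Final: 0.003901


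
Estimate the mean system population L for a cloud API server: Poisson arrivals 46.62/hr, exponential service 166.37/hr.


ρ = λ/μ = 46.62/166.37 = 0.2802
L = ρ/(1−ρ) = 0.2802/(1 − 0.2802) = 0.2802/0.7198 = 0.3893

Final: 0.3893


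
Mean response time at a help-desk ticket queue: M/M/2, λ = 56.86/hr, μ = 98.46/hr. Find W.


a = 0.5775; ρ = 0.2887; P₀ = 0.551895
Lq = P₀·a^c·ρ/(c!(1−ρ)²) = 0.05253
Wq = Lq/λ = 0.05253/56.86 = 0.0009238 hr
W = Wq + 1/μ = 0.0009238 + 0.01016 = 0.01108 hr

Final: 0.01108 hr


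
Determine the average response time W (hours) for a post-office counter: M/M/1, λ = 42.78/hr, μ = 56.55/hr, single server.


W = 1/(μ−λ) = 1/(56.55 − 42.78) = 1/13.77 = 0.07262 hr

Final: 0.07262 hr


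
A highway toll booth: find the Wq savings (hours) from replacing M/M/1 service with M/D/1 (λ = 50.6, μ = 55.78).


ρ = 50.6/55.78 = 0.9071
Wq(M/M/1) = ρ/(μ−λ) = 0.9071/5.18 = 0.17512 hr
Wq(M/D/1) = ρ/(2(μ−λ)) = 0.08756 hr
Savings = 0.17512 − 0.08756 = 0.08756 hr

Final: 0.08756 hr


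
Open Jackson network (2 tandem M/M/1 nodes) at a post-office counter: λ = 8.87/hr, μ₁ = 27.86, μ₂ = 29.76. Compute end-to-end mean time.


Each node sees arrival rate λ = 8.87/hr (tandem ⇒ throughput preserved).
W₁ = 1/(μ₁−λ) = 1/(27.86−8.87) = 0.05266 hr
W₂ = 1/(μ₂−λ) = 1/(29.76−8.87) = 0.04787 hr
W_total = W₁ + W₂ = 0.05266 + 0.04787 = 0.10053 hr

Final: 0.10053 hr


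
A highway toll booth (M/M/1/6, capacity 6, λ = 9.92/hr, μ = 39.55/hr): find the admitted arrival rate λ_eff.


ρ = 0.2508; P_K = (1−ρ)ρ^6/(1−ρ^7) = 0.0001866
λ_eff = λ(1 − P_K) = 9.92·(1 − 0.0001866) = 9.92·0.999813 = 9.9181 /hr

Final: 9.9181 /hr


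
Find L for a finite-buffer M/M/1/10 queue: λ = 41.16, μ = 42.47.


ρ = 41.16/42.47 = 0.9692
L = ρ[1 − (K+1)ρ^K + Kρ^(K+1)] / [(1−ρ)(1−ρ^(K+1))]
Numerator: 0.9692·(1 − 11·0.731023 + 10·0.708474) = 0.042149
Denominator: (0.03085)·(0.291526) = 0.008992
L = 0.042149/0.008992 = 4.6873

Final: 4.6873


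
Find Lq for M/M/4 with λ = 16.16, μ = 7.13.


a = λ/μ = 2.2665; ρ = a/4 = 0.5666
P₀ = 0.096970
Lq = P₀·a^c·ρ / (c!·(1−ρ)²) = 0.096970·26.38805·0.5666/(24·0.18782)
= 0.32165

Final: 0.32165


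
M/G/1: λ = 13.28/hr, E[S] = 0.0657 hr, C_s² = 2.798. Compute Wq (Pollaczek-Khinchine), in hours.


ρ = λ·E[S] = 13.28·0.0657 = 0.8725
E[S²] = E[S]²(1+C_s²) = 0.0657²·(1+2.798) = 0.016394
Wq = λ·E[S²]/(2(1−ρ)) = 13.28·0.016394/(2·0.1275) = 0.85375 hr

Final: 0.85375 hr


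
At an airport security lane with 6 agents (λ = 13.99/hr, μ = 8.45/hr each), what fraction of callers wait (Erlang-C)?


a = λ/μ = 1.6556; ρ = a/6 = 0.2759
P₀ = 0.190885 (from M/M/c formula)
C(c,a) = [a^c/(c!(1−ρ))]·P₀ = [20.59520/(720·0.7241)]·0.190885
= 0.03951·0.190885 = 0.007541

Final: 0.007541


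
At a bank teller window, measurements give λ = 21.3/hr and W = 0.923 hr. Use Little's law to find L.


L = λW = 21.3·0.923 = 19.6599

Final: 19.6599


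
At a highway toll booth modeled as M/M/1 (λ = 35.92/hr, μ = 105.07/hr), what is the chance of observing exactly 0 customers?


ρ = 35.92/105.07 = 0.3419
P_n = (1−ρ)·ρ^n = (1 − 0.3419)·0.3419^0 = 0.6581·1.000000 = 0.658133

Final: 0.658133


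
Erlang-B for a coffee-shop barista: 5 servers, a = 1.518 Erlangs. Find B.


B(c,a) = (a^c/c!) / Σ_{k=0}^{c} a^k/k!
a^5/5! = 0.067170
Σ terms (k=0..5): 1.00000 + 1.51800 + 1.15216 + 0.58299 + 0.22125 + 0.06717 = 4.541573
B = 0.067170/4.541573 = 0.014790

Final: 0.014790


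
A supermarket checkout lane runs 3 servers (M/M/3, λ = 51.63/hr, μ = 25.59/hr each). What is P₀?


a = λ/μ = 51.63/25.59 = 2.0176; ρ = a/c = 0.6725
Σ_{k=0}^{2} a^k/k! (terms k=0..2) = 1.00000 + 2.01758 + 2.03532 = 5.05291
Tail: a^3/(3!(1−ρ)) = 8.21288/(6·0.3275) = 4.17994
P₀ = 1/(5.05291 + 4.17994) = 1/9.23285 = 0.108309

Final: 0.108309


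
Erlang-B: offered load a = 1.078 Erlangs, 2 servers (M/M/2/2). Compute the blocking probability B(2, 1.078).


B(c,a) = (a^c/c!) / Σ_{k=0}^{c} a^k/k!
a^2/2! = 0.581042
Σ terms (k=0..2): 1.00000 + 1.07800 + 0.58104 = 2.659042
B = 0.581042/2.659042 = 0.218516

Final: 0.218516


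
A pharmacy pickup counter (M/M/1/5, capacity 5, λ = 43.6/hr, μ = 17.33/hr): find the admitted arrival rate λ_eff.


ρ = 2.5159; P_K = (1−ρ)ρ^5/(1−ρ^6) = 0.604908
λ_eff = λ(1 − P_K) = 43.6·(1 − 0.604908) = 43.6·0.395092 = 17.2260 /hr

Final: 17.2260 /hr


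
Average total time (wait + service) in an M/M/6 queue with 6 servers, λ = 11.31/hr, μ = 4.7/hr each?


a = 2.4064; ρ = 0.4011; P₀ = 0.089734
Lq = P₀·a^c·ρ/(c!(1−ρ)²) = 0.02706
Wq = Lq/λ = 0.02706/11.31 = 0.002392 hr
W = Wq + 1/μ = 0.002392 + 0.21277 = 0.21516 hr

Final: 0.21516 hr


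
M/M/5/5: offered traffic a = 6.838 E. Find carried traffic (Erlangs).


B(5,6.838) = 0.415022 (Erlang-B)
Carried load = a(1 − B) = 6.838·(1 − 0.415022) = 6.838·0.584978 = 4.0001 E

Final: 4.0001 Erlangs


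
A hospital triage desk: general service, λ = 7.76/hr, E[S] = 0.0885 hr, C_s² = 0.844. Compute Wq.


ρ = λ·E[S] = 7.76·0.0885 = 0.6868
E[S²] = E[S]²(1+C_s²) = 0.0885²·(1+0.844) = 0.014443
Wq = λ·E[S²]/(2(1−ρ)) = 7.76·0.014443/(2·0.3132) = 0.17890 hr

Final: 0.17890 hr


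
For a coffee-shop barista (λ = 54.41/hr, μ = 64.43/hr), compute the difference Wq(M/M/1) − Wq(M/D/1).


ρ = 54.41/64.43 = 0.8445
Wq(M/M/1) = ρ/(μ−λ) = 0.8445/10.02 = 0.08428 hr
Wq(M/D/1) = ρ/(2(μ−λ)) = 0.04214 hr
Savings = 0.08428 − 0.04214 = 0.04214 hr

Final: 0.04214 hr


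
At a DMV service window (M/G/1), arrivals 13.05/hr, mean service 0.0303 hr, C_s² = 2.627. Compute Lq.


ρ = λ·E[S] = 13.05·0.0303 = 0.3954
Lq = ρ²(1+C_s²)/(2(1−ρ)) = 0.1564·(1+2.627)/(2·0.6046)
= 0.1564·3.6270/1.2092 = 0.46899

Final: 0.46899


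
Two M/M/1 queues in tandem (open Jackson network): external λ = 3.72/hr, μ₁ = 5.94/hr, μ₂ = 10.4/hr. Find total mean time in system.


Each node sees arrival rate λ = 3.72/hr (tandem ⇒ throughput preserved).
W₁ = 1/(μ₁−λ) = 1/(5.94−3.72) = 0.45045 hr
W₂ = 1/(μ₂−λ) = 1/(10.4−3.72) = 0.14970 hr
W_total = W₁ + W₂ = 0.45045 + 0.14970 = 0.60015 hr

Final: 0.60015 hr


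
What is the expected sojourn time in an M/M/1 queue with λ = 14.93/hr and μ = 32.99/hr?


W = 1/(μ−λ) = 1/(32.99 − 14.93) = 1/18.06 = 0.05537 hr

Final: 0.05537 hr


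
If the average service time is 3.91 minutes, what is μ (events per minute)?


μ = 1/(service time) in consistent units.
1 minute = 1 min, so μ = 1/3.91 = 0.2558 per minute

Final: 0.2558 /min


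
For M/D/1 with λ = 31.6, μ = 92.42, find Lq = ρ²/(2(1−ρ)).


ρ = 31.6/92.42 = 0.3419
M/D/1: Lq = ρ²/(2(1−ρ)) = 0.1169/(2·0.6581) = 0.08882

Final: 0.08882


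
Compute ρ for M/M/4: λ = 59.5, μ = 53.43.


ρ = λ/(cμ) = 59.5/(4·53.43) = 59.5/213.72 = 0.2784

Final: 0.2784


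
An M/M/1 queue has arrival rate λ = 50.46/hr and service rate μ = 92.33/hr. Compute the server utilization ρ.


ρ = λ/μ = 50.46/92.33 = 0.5465

Final: 0.5465


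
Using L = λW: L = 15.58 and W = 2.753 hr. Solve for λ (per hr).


λ = L/W = 15.58/2.753 = 5.6593 /hr

Final: 5.6593 /hr


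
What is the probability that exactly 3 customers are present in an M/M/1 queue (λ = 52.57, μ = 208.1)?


ρ = 52.57/208.1 = 0.2526
P_n = (1−ρ)·ρ^n = (1 − 0.2526)·0.2526^3 = 0.7474·0.016121 = 0.012049

Final: 0.012049


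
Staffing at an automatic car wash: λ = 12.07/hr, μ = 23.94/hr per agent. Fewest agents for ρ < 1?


Stability requires cμ > λ ⇔ c > λ/μ.
λ/μ = 12.07/23.94 = 0.5042
Minimum integer c = ⌊0.5042⌋ + 1 = 1
Check: 1·23.94 = 23.94 > 12.07, while 0·23.94 = 0.00 ≤ 12.07

Final: 1 servers


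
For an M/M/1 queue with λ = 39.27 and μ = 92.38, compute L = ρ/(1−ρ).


ρ = λ/μ = 39.27/92.38 = 0.4251
L = ρ/(1−ρ) = 0.4251/(1 − 0.4251) = 0.4251/0.5749 = 0.7394

Final: 0.7394


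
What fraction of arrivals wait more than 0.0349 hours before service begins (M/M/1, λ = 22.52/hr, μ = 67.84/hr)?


ρ = 22.52/67.84 = 0.3320
P(Wq > t) = ρ·e^{−(μ−λ)t} = 0.3320·e^{−1.5817}
= 0.3320·0.205632 = 0.068261

Final: 0.068261


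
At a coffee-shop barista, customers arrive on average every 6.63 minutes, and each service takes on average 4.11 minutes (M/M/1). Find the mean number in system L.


λ = 60/6.63 = 9.0498 /hr
μ = 60/4.11 = 14.5985 /hr
ρ = λ/μ = 9.0498/14.5985 = 0.6199
L = ρ/(1−ρ) = 0.6199/0.3801 = 1.6310

Final: 1.6310


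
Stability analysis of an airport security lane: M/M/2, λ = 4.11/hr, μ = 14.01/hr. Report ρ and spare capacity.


Total capacity cμ = 2·14.01 = 28.02/hr
ρ = λ/(cμ) = 4.11/28.02 = 0.1467
Stable ⇔ ρ < 1: YES
Spare capacity = cμ − λ = 28.02 − 4.11 = 23.91/hr

Final: ρ = 0.1467; stable; margin = 23.91/hr


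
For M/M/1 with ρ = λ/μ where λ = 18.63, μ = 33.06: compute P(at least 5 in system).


ρ = 18.63/33.06 = 0.5635
P(N ≥ n) = ρ^n = 0.5635^5 = 0.056826

Final: 0.056826


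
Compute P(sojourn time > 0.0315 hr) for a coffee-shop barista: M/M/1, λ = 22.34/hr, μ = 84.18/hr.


W ~ Exponential(μ−λ) for M/M/1.
μ − λ = 84.18 − 22.34 = 61.8400
P(W > t) = e^{−(μ−λ)t} = e^{−1.9480} = 0.142565

Final: 0.142565


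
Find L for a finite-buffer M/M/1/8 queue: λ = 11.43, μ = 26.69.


ρ = 11.43/26.69 = 0.4283
L = ρ[1 − (K+1)ρ^K + Kρ^(K+1)] / [(1−ρ)(1−ρ^(K+1))]
Numerator: 0.4283·(1 − 9·0.001131 + 8·0.0004845) = 0.425550
Denominator: (0.5717)·(0.999516) = 0.571473
L = 0.425550/0.571473 = 0.7447

Final: 0.7447


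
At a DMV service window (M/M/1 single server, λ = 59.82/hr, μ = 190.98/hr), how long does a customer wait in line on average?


ρ = 59.82/190.98 = 0.3132
Wq = ρ/(μ−λ) = 0.3132/(190.98 − 59.82) = 0.3132/131.16 = 0.002388 hr

Final: 0.002388 hr


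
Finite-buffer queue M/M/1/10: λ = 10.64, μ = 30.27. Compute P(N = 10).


ρ = λ/μ = 10.64/30.27 = 0.3515
P_K = (1−ρ)ρ^K/(1−ρ^(K+1)) = (0.6485·0.00002879)/(1 − 0.00001012)
= 0.00001867/0.999990 = 0.00001867

Final: 0.00001867


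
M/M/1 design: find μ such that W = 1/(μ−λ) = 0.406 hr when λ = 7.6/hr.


W = 1/(μ−λ) ⇒ μ − λ = 1/W = 1/0.406 = 2.4631
μ = λ + 1/W = 7.6 + 2.4631 = 10.0631 per hr

Final: 10.0631 /hr


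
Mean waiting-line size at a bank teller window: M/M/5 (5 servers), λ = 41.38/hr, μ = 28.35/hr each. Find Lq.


a = λ/μ = 1.4596; ρ = a/5 = 0.2919
P₀ = 0.232007
Lq = P₀·a^c·ρ / (c!·(1−ρ)²) = 0.232007·6.62502·0.2919/(120·0.50137)
= 0.007458

Final: 0.007458


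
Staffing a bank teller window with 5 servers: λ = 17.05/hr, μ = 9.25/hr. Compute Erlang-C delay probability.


a = λ/μ = 1.8432; ρ = a/5 = 0.3686
P₀ = 0.157540 (from M/M/c formula)
C(c,a) = [a^c/(c!(1−ρ))]·P₀ = [21.27714/(120·0.6314)]·0.157540
= 0.28084·0.157540 = 0.044244

Final: 0.044244


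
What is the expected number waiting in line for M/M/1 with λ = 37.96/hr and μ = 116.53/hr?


ρ = 37.96/116.53 = 0.3258
Lq = ρ²/(1−ρ) = 0.1061/0.6742 = 0.1574

Final: 0.1574


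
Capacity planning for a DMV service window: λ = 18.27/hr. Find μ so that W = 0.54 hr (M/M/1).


W = 1/(μ−λ) ⇒ μ − λ = 1/W = 1/0.54 = 1.8519
μ = λ + 1/W = 18.27 + 1.8519 = 20.1219 per hr

Final: 20.1219 /hr


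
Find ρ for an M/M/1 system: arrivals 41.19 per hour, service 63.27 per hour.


ρ = λ/μ = 41.19/63.27 = 0.6510

Final: 0.6510


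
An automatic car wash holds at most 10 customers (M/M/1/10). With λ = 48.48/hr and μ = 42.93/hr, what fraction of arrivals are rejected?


ρ = λ/μ = 48.48/42.93 = 1.1293
P_K = (1−ρ)ρ^K/(1−ρ^(K+1)) = (-0.1293·3.373007)/(1 − 3.809070)
= -0.436063/-2.809070 = 0.155234

Final: 0.155234


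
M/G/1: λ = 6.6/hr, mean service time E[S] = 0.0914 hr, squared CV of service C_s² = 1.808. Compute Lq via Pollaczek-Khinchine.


ρ = λ·E[S] = 6.6·0.0914 = 0.6032
Lq = ρ²(1+C_s²)/(2(1−ρ)) = 0.3639·(1+1.808)/(2·0.3968)
= 0.3639·2.8080/0.7935 = 1.28771

Final: 1.28771


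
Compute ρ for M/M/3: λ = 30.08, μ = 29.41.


ρ = λ/(cμ) = 30.08/(3·29.41) = 30.08/88.23 = 0.3409

Final: 0.3409


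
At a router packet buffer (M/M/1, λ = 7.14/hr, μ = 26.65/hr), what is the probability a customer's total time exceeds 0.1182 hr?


W ~ Exponential(μ−λ) for M/M/1.
μ − λ = 26.65 − 7.14 = 19.5100
P(W > t) = e^{−(μ−λ)t} = e^{−2.3061} = 0.099651

Final: 0.099651


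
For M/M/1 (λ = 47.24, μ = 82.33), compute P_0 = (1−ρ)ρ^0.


ρ = 47.24/82.33 = 0.5738
P_n = (1−ρ)·ρ^n = (1 − 0.5738)·0.5738^0 = 0.4262·1.000000 = 0.426212

Final: 0.426212


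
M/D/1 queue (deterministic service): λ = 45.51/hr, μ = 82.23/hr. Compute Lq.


ρ = 45.51/82.23 = 0.5534
M/D/1: Lq = ρ²/(2(1−ρ)) = 0.3063/(2·0.4466) = 0.34297

Final: 0.34297


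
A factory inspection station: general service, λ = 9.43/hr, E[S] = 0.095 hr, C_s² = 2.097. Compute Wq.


ρ = λ·E[S] = 9.43·0.095 = 0.8959
E[S²] = E[S]²(1+C_s²) = 0.095²·(1+2.097) = 0.027950
Wq = λ·E[S²]/(2(1−ρ)) = 9.43·0.027950/(2·0.1041) = 1.26535 hr

Final: 1.26535 hr


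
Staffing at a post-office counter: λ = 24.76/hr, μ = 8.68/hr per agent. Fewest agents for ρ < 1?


Stability requires cμ > λ ⇔ c > λ/μ.
λ/μ = 24.76/8.68 = 2.8525
Minimum integer c = ⌊2.8525⌋ + 1 = 3
Check: 3·8.68 = 26.04 > 24.76, while 2·8.68 = 17.36 ≤ 24.76

Final: 3 servers


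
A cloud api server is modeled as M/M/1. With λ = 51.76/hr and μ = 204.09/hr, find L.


ρ = λ/μ = 51.76/204.09 = 0.2536
L = ρ/(1−ρ) = 0.2536/(1 − 0.2536) = 0.2536/0.7464 = 0.3398

Final: 0.3398


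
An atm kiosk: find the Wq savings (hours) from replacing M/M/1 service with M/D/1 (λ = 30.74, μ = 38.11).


ρ = 30.74/38.11 = 0.8066
Wq(M/M/1) = ρ/(μ−λ) = 0.8066/7.37 = 0.10945 hr
Wq(M/D/1) = ρ/(2(μ−λ)) = 0.05472 hr
Savings = 0.10945 − 0.05472 = 0.05472 hr

Final: 0.05472 hr


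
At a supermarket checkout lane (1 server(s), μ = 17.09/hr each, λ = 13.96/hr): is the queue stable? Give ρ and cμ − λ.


Total capacity cμ = 1·17.09 = 17.09/hr
ρ = λ/(cμ) = 13.96/17.09 = 0.8169
Stable ⇔ ρ < 1: YES
Spare capacity = cμ − λ = 17.09 − 13.96 = 3.13/hr

Final: ρ = 0.8169; stable; margin = 3.13/hr


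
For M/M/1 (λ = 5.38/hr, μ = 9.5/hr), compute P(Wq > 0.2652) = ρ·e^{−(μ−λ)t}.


ρ = 5.38/9.5 = 0.5663
P(Wq > t) = ρ·e^{−(μ−λ)t} = 0.5663·e^{−1.0926}
= 0.5663·0.335335 = 0.189906

Final: 0.189906


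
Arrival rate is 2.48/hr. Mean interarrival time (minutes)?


Mean interarrival time = 1/λ = 1/2.48 hour = 0.40323 hour
In minutes: 0.40323 × 60 = 24.1935 min

Final: 24.1935 min


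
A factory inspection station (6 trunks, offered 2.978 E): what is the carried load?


B(6,2.978) = 0.050956 (Erlang-B)
Carried load = a(1 − B) = 2.978·(1 − 0.050956) = 2.978·0.949044 = 2.8263 E

Final: 2.8263 Erlangs


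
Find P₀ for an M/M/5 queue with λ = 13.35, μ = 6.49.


a = λ/μ = 13.35/6.49 = 2.0570; ρ = a/c = 0.4114
Σ_{k=0}^{4} a^k/k! (terms k=0..4) = 1.00000 + 2.05701 + 2.11565 + 1.45064 + 0.74599 = 7.36929
Tail: a^5/(5!(1−ρ)) = 36.82840/(120·0.5886) = 0.52141
P₀ = 1/(7.36929 + 0.52141) = 1/7.89070 = 0.126731

Final: 0.126731


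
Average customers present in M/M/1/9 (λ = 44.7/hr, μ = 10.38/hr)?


ρ = 44.7/10.38 = 4.3064
L = ρ[1 − (K+1)ρ^K + Kρ^(K+1)] / [(1−ρ)(1−ρ^(K+1))]
Numerator: 4.3064·(1 − 10·509320.933711 + 9·2193318.471762) = 63073758.046321
Denominator: (-3.3064)·(-2193317.471762) = 7251893.606055
L = 63073758.046321/7251893.606055 = 8.6976

Final: 8.6976


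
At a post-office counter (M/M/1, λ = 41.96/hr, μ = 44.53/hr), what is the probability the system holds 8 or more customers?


ρ = 41.96/44.53 = 0.9423
P(N ≥ n) = ρ^n = 0.9423^8 = 0.621530

Final: 0.621530


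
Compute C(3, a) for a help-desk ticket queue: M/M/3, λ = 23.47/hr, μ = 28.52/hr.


a = λ/μ = 0.8229; ρ = a/3 = 0.2743
P₀ = 0.436770 (from M/M/c formula)
C(c,a) = [a^c/(c!(1−ρ))]·P₀ = [0.55730/(6·0.7257)]·0.436770
= 0.12799·0.436770 = 0.055904

Final: 0.055904


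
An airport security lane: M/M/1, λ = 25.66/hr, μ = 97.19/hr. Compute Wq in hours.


ρ = 25.66/97.19 = 0.2640
Wq = ρ/(μ−λ) = 0.2640/(97.19 − 25.66) = 0.2640/71.53 = 0.003691 hr

Final: 0.003691 hr


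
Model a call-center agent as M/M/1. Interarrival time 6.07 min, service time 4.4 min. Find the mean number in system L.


λ = 60/6.07 = 9.8847 /hr
μ = 60/4.4 = 13.6364 /hr
ρ = λ/μ = 9.8847/13.6364 = 0.7249
L = ρ/(1−ρ) = 0.7249/0.2751 = 2.6347

Final: 2.6347


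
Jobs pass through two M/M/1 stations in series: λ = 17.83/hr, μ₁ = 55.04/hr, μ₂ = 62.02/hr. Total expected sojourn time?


Each node sees arrival rate λ = 17.83/hr (tandem ⇒ throughput preserved).
W₁ = 1/(μ₁−λ) = 1/(55.04−17.83) = 0.02687 hr
W₂ = 1/(μ₂−λ) = 1/(62.02−17.83) = 0.02263 hr
W_total = W₁ + W₂ = 0.02687 + 0.02263 = 0.04950 hr

Final: 0.04950 hr


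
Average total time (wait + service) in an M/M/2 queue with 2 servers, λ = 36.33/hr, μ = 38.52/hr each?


a = 0.9431; ρ = 0.4716; P₀ = 0.359090
Lq = P₀·a^c·ρ/(c!(1−ρ)²) = 0.26972
Wq = Lq/λ = 0.26972/36.33 = 0.007424 hr
W = Wq + 1/μ = 0.007424 + 0.02596 = 0.03338 hr

Final: 0.03338 hr


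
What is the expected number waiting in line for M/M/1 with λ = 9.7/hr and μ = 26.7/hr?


ρ = 9.7/26.7 = 0.3633
Lq = ρ²/(1−ρ) = 0.1320/0.6367 = 0.2073

Final: 0.2073


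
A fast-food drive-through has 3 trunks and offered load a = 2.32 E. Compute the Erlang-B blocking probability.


B(c,a) = (a^c/c!) / Σ_{k=0}^{c} a^k/k!
a^3/3! = 2.081195
Σ terms (k=0..3): 1.00000 + 2.32000 + 2.69120 + 2.08119 = 8.092395
B = 2.081195/8.092395 = 0.257179

Final: 0.257179


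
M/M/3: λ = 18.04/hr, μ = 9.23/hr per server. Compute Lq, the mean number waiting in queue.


a = λ/μ = 1.9545; ρ = a/3 = 0.6515
P₀ = 0.118551
Lq = P₀·a^c·ρ / (c!·(1−ρ)²) = 0.118551·7.46628·0.6515/(6·0.12145)
= 0.79134

Final: 0.79134


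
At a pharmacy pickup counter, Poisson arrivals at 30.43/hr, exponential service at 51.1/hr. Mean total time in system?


W = 1/(μ−λ) = 1/(51.1 − 30.43) = 1/20.67 = 0.04838 hr

Final: 0.04838 hr


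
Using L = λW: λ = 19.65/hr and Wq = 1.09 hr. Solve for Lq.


Lq = λWq = 19.65·1.09 = 21.4185

Final: 21.4185


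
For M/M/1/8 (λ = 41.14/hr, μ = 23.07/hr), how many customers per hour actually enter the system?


ρ = 1.7833; P_K = (1−ρ)ρ^8/(1−ρ^9) = 0.441654
λ_eff = λ(1 − P_K) = 41.14·(1 − 0.441654) = 41.14·0.558346 = 22.9704 /hr

Final: 22.9704 /hr


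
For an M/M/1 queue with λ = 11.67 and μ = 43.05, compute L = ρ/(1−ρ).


ρ = λ/μ = 11.67/43.05 = 0.2711
L = ρ/(1−ρ) = 0.2711/(1 − 0.2711) = 0.2711/0.7289 = 0.3719

Final: 0.3719


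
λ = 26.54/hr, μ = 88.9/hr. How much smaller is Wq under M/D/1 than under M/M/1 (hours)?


ρ = 26.54/88.9 = 0.2985
Wq(M/M/1) = ρ/(μ−λ) = 0.2985/62.36 = 0.004787 hr
Wq(M/D/1) = ρ/(2(μ−λ)) = 0.002394 hr
Savings = 0.004787 − 0.002394 = 0.002394 hr

Final: 0.002394 hr


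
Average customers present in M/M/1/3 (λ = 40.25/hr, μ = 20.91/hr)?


ρ = 40.25/20.91 = 1.9249
L = ρ[1 − (K+1)ρ^K + Kρ^(K+1)] / [(1−ρ)(1−ρ^(K+1))]
Numerator: 1.9249·(1 − 4·7.132398 + 3·13.729269) = 26.290921
Denominator: (-0.9249)·(-12.729269) = 11.773508
L = 26.290921/11.773508 = 2.2331

Final: 2.2331


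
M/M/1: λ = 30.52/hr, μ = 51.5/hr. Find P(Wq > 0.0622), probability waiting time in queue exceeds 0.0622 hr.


ρ = 30.52/51.5 = 0.5926
P(Wq > t) = ρ·e^{−(μ−λ)t} = 0.5926·e^{−1.3050}
= 0.5926·0.271184 = 0.160710

Final: 0.160710


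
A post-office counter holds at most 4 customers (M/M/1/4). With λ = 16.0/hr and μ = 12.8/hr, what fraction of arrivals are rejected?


ρ = λ/μ = 16.0/12.8 = 1.2500
P_K = (1−ρ)ρ^K/(1−ρ^(K+1)) = (-0.2500·2.441406)/(1 − 3.051758)
= -0.610352/-2.051758 = 0.297477

Final: 0.297477


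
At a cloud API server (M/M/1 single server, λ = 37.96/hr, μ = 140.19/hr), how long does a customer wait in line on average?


ρ = 37.96/140.19 = 0.2708
Wq = ρ/(μ−λ) = 0.2708/(140.19 − 37.96) = 0.2708/102.23 = 0.002649 hr

Final: 0.002649 hr


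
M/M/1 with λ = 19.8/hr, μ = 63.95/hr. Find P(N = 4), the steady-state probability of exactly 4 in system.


ρ = 19.8/63.95 = 0.3096
P_n = (1−ρ)·ρ^n = (1 − 0.3096)·0.3096^4 = 0.6904·0.009190 = 0.006344

Final: 0.006344


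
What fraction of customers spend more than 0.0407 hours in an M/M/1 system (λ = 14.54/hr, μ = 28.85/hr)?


W ~ Exponential(μ−λ) for M/M/1.
μ − λ = 28.85 − 14.54 = 14.3100
P(W > t) = e^{−(μ−λ)t} = e^{−0.5824} = 0.558547

Final: 0.558547


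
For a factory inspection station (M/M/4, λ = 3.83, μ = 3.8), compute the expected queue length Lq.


a = λ/μ = 1.0079; ρ = a/4 = 0.2520
P₀ = 0.364438
Lq = P₀·a^c·ρ / (c!·(1−ρ)²) = 0.364438·1.03195·0.2520/(24·0.55954)
= 0.007057

Final: 0.007057


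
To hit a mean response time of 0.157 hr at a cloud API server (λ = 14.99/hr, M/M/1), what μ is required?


W = 1/(μ−λ) ⇒ μ − λ = 1/W = 1/0.157 = 6.3694
μ = λ + 1/W = 14.99 + 6.3694 = 21.3594 per hr

Final: 21.3594 /hr


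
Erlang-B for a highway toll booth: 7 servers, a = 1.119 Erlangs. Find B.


B(c,a) = (a^c/c!) / Σ_{k=0}^{c} a^k/k!
a^7/7! = 0.0004359
Σ terms (k=0..7): 1.00000 + 1.11900 + 0.62608 + 0.23353 + 0.06533 + 0.01462 + 0.002727 + 0.0004359 = 3.061721
B = 0.0004359/3.061721 = 0.0001424

Final: 0.0001424


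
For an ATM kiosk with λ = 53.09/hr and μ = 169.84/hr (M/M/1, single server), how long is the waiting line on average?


ρ = 53.09/169.84 = 0.3126
Lq = ρ²/(1−ρ) = 0.09771/0.6874 = 0.1421

Final: 0.1421


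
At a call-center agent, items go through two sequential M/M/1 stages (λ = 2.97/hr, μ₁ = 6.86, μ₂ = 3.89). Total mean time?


Each node sees arrival rate λ = 2.97/hr (tandem ⇒ throughput preserved).
W₁ = 1/(μ₁−λ) = 1/(6.86−2.97) = 0.25707 hr
W₂ = 1/(μ₂−λ) = 1/(3.89−2.97) = 1.08696 hr
W_total = W₁ + W₂ = 0.25707 + 1.08696 = 1.34403 hr

Final: 1.34403 hr


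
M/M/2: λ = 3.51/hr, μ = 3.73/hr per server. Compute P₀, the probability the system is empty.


a = λ/μ = 3.51/3.73 = 0.9410; ρ = a/c = 0.4705
Σ_{k=0}^{1} a^k/k! (terms k=0..1) = 1.00000 + 0.94102 = 1.94102
Tail: a^2/(2!(1−ρ)) = 0.88552/(2·0.5295) = 0.83620
P₀ = 1/(1.94102 + 0.83620) = 1/2.77722 = 0.360073

Final: 0.360073


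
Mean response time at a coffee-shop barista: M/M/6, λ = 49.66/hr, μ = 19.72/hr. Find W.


a = 2.5183; ρ = 0.4197; P₀ = 0.080124
Lq = P₀·a^c·ρ/(c!(1−ρ)²) = 0.03537
Wq = Lq/λ = 0.03537/49.66 = 0.0007123 hr
W = Wq + 1/μ = 0.0007123 + 0.05071 = 0.05142 hr

Final: 0.05142 hr


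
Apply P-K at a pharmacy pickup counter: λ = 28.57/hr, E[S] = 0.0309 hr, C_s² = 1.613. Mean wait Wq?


ρ = λ·E[S] = 28.57·0.0309 = 0.8828
E[S²] = E[S]²(1+C_s²) = 0.0309²·(1+1.613) = 0.002495
Wq = λ·E[S²]/(2(1−ρ)) = 28.57·0.002495/(2·0.1172) = 0.30413 hr

Final: 0.30413 hr


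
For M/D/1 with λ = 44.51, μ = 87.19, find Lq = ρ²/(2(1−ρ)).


ρ = 44.51/87.19 = 0.5105
M/D/1: Lq = ρ²/(2(1−ρ)) = 0.2606/(2·0.4895) = 0.26619

Final: 0.26619


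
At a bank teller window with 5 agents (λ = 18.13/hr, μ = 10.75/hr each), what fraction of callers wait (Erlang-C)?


a = λ/μ = 1.6865; ρ = a/5 = 0.3373
P₀ = 0.184610 (from M/M/c formula)
C(c,a) = [a^c/(c!(1−ρ))]·P₀ = [13.64416/(120·0.6627)]·0.184610
= 0.17157·0.184610 = 0.031674

Final: 0.031674


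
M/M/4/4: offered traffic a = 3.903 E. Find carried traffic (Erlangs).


B(4,3.903) = 0.301234 (Erlang-B)
Carried load = a(1 − B) = 3.903·(1 − 0.301234) = 3.903·0.698766 = 2.7273 E

Final: 2.7273 Erlangs


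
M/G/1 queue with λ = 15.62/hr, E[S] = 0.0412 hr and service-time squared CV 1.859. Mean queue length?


ρ = λ·E[S] = 15.62·0.0412 = 0.6435
Lq = ρ²(1+C_s²)/(2(1−ρ)) = 0.4141·(1+1.859)/(2·0.3565)
= 0.4141·2.8590/0.7129 = 1.66087

Final: 1.66087


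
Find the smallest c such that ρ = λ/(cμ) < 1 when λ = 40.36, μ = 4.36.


Stability requires cμ > λ ⇔ c > λ/μ.
λ/μ = 40.36/4.36 = 9.2569
Minimum integer c = ⌊9.2569⌋ + 1 = 10
Check: 10·4.36 = 43.60 > 40.36, while 9·4.36 = 39.24 ≤ 40.36

Final: 10 servers


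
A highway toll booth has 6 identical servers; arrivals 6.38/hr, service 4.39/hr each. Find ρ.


ρ = λ/(cμ) = 6.38/(6·4.39) = 6.38/26.34 = 0.2422

Final: 0.2422


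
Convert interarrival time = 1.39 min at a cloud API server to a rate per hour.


λ = 1/(interarrival time) in consistent units.
1 hour = 60 min, so λ = 60/1.39 = 43.1655 per hour

Final: 43.1655 /hr


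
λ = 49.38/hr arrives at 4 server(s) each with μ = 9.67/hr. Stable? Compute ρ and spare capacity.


Total capacity cμ = 4·9.67 = 38.68/hr
ρ = λ/(cμ) = 49.38/38.68 = 1.2766
Stable ⇔ ρ < 1: NO
Spare capacity = cμ − λ = 38.68 − 49.38 = -10.70/hr

Final: ρ = 1.2766; unstable; margin = -10.70/hr


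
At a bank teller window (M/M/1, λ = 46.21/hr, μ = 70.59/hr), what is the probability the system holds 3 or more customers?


ρ = 46.21/70.59 = 0.6546
P(N ≥ n) = ρ^n = 0.6546^3 = 0.280529

Final: 0.280529


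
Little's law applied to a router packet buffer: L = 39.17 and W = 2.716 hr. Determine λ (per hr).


λ = L/W = 39.17/2.716 = 14.4219 /hr

Final: 14.4219 /hr


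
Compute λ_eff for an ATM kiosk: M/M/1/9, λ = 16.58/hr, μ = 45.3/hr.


ρ = 0.3660; P_K = (1−ρ)ρ^9/(1−ρ^10) = 0.00007473
λ_eff = λ(1 − P_K) = 16.58·(1 − 0.00007473) = 16.58·0.999925 = 16.5788 /hr

Final: 16.5788 /hr


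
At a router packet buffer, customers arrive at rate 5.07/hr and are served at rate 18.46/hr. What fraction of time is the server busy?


ρ = λ/μ = 5.07/18.46 = 0.2746

Final: 0.2746


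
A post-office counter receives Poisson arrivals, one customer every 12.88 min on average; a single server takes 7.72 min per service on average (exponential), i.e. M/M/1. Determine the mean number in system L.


λ = 60/12.88 = 4.6584 /hr
μ = 60/7.72 = 7.7720 /hr
ρ = λ/μ = 4.6584/7.7720 = 0.5994
L = ρ/(1−ρ) = 0.5994/0.4006 = 1.4961

Final: 1.4961


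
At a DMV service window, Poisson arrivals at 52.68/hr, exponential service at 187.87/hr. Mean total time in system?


W = 1/(μ−λ) = 1/(187.87 − 52.68) = 1/135.19 = 0.007397 hr

Final: 0.007397 hr


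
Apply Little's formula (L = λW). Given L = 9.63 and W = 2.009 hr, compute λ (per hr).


λ = L/W = 9.63/2.009 = 4.7934 /hr

Final: 4.7934 /hr


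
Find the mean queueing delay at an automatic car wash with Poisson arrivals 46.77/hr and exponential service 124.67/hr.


ρ = 46.77/124.67 = 0.3752
Wq = ρ/(μ−λ) = 0.3752/(124.67 − 46.77) = 0.3752/77.90 = 0.004816 hr

Final: 0.004816 hr


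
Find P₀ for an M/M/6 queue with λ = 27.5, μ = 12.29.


a = λ/μ = 27.5/12.29 = 2.2376; ρ = a/c = 0.3729
Σ_{k=0}^{5} a^k/k! (terms k=0..5) = 1.00000 + 2.23759 + 2.50341 + 1.86720 + 1.04451 + 0.46744 = 9.12015
Tail: a^6/(6!(1−ρ)) = 125.51189/(720·0.6271) = 0.27800
P₀ = 1/(9.12015 + 0.27800) = 1/9.39814 = 0.106404

Final: 0.106404


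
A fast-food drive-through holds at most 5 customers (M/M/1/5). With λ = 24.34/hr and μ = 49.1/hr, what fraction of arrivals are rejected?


ρ = λ/μ = 24.34/49.1 = 0.4957
P_K = (1−ρ)ρ^K/(1−ρ^(K+1)) = (0.5043·0.029936)/(1 − 0.014840)
= 0.015096/0.985160 = 0.015323

Final: 0.015323


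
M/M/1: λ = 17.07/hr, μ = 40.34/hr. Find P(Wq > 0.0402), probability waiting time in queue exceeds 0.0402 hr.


ρ = 17.07/40.34 = 0.4232
P(Wq > t) = ρ·e^{−(μ−λ)t} = 0.4232·e^{−0.9355}
= 0.4232·0.392408 = 0.166049

Final: 0.166049


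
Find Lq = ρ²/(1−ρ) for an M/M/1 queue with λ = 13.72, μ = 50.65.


ρ = 13.72/50.65 = 0.2709
Lq = ρ²/(1−ρ) = 0.07338/0.7291 = 0.1006

Final: 0.1006


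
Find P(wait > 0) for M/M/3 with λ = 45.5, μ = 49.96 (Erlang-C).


a = λ/μ = 0.9107; ρ = a/3 = 0.3036
P₀ = 0.399008 (from M/M/c formula)
C(c,a) = [a^c/(c!(1−ρ))]·P₀ = [0.75538/(6·0.6964)]·0.399008
= 0.18078·0.399008 = 0.072131

Final: 0.072131


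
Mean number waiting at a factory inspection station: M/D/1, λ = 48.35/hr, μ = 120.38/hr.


ρ = 48.35/120.38 = 0.4016
M/D/1: Lq = ρ²/(2(1−ρ)) = 0.1613/(2·0.5984) = 0.13480

Final: 0.13480
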